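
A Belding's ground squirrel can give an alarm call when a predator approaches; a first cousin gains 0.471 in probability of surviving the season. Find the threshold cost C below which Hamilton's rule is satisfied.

0.058875

r to a first cousin = 1/8 (first cousins share one grandparent pair — two paths of length 4: r = 2·(1/2)^4 = 1/8).
Hamilton's rule: n·r·B > C, so the trait is favored while C < n·r·B = 1·0.125·0.471 = 0.058875.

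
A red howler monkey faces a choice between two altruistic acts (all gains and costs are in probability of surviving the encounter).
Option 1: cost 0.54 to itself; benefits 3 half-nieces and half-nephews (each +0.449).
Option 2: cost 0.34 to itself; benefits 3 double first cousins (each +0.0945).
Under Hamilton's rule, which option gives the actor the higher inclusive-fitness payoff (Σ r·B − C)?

Option 1: r to a half-niece or half-nephew = 0.125.
Option 1: Σ r·B − C = (3·0.125·0.449) − 0.54 = -0.371625.
Option 2: r to a double first cousin = 0.25.
Option 2: Σ r·B − C = (3·0.25·0.0945) − 0.34 = -0.269125.
Option 2 has the higher net inclusive-fitness payoff.

Option 2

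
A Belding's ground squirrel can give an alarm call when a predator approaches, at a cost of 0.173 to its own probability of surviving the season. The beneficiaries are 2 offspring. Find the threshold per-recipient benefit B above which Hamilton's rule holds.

0.173

r to an offspring = 0.5 (one parent–offspring link: r = (1/2)^1 = 1/2).
Hamilton's rule with n recipients of equal r: n·r·B > C, so B > C/(n·r) = 0.173/(2·0.5) = 0.173.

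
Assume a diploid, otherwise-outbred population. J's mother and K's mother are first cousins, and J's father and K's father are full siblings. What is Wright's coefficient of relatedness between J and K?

Wright's path rule: contributions from independent ancestry routes add.
J and K are related in two ways: second cousins through their mothers (r = 1/32) and first cousins through their fathers (r = 1/8).
r = 1/32 + 1/8 = 0.15625.

0.15625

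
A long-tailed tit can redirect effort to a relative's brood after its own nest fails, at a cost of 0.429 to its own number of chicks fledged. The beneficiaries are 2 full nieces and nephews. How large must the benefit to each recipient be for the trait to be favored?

r to a full niece or nephew = 1/4 (full aunt/uncle↔niece/nephew: two paths of length 3 through the shared grandparent pair: r = 2·(1/2)^3 = 1/4).
Hamilton's rule with n recipients of equal r: n·r·B > C, so B > C/(n·r) = 0.429/(2·0.25) = 0.858.

0.858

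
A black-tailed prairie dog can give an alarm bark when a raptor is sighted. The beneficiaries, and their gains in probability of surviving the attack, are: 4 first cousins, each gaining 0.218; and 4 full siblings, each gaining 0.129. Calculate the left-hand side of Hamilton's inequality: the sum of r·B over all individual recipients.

r to a first cousin = 1/8 (first cousins share one grandparent pair — two paths of length 4: r = 2·(1/2)^4 = 1/8).
r to a full sibling = 0.5 (full sibs share both parents — two paths of length 2: r = 2·(1/2)^2 = 1/2).
Summing one r·B term per recipient: 4·0.125·0.218 + 4·0.5·0.129 = 0.367.

0.367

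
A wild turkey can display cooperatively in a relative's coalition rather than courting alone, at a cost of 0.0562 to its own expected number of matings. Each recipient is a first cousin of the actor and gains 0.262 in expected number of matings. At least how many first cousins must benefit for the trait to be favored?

r to a first cousin = 0.125 (first cousins share one grandparent pair — two paths of length 4: r = 2·(1/2)^4 = 1/8).
Hamilton's rule: n·r·B > C  ⇒  n > C/(r·B) = 0.0562/(0.125·0.262) = 1.716.
The smallest integer exceeding 1.716 is 2.

2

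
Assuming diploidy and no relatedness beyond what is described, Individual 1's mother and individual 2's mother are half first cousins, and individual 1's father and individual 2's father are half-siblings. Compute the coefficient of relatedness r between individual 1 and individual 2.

Wright's path rule: contributions from independent ancestry routes add.
Individual 1 and individual 2 are related in two ways: half second cousins through their mothers (r = 1/64) and half first cousins through their fathers (r = 1/16).
r = 1/64 + 1/16 = 5/64 = 0.078125.

0.078125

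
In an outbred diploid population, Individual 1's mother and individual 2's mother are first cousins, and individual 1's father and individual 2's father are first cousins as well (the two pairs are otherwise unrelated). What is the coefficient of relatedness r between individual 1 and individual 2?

0.0625

Wright's path rule: contributions from independent ancestry routes add.
Individual 1 and individual 2 are related in two ways: second cousins through their mothers (r = 1/32) and second cousins through their fathers (r = 1/32).
r = 1/32 + 1/32 = 1/16 = 0.0625.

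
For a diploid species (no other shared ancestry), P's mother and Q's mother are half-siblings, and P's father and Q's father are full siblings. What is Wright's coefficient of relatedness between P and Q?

0.1875

Independent pedigree routes through distinct common ancestors add.
P and Q are related in two ways: half first cousins through their mothers (r = 1/16) and first cousins through their fathers (r = 1/8).
r = 1/16 + 1/8 = 3/16 = 0.1875.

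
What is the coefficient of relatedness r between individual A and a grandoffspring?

Two parent–offspring links: r = (1/2)^2 = 1/4.

0.25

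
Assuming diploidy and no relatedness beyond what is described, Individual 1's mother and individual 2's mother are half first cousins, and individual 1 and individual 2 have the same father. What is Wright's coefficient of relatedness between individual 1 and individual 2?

0.265625

With two independent routes of shared ancestry, r is the sum of the two contributions.
Individual 1 and individual 2 are related in two ways: half second cousins through their mothers (r = 1/64) and half-sibs through their shared father (r = 1/4).
r = 1/64 + 1/4 = 0.265625.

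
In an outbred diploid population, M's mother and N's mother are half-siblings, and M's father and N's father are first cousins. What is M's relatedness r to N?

Wright's path rule: contributions from independent ancestry routes add.
M and N are related in two ways: half first cousins through their mothers (r = 1/16) and second cousins through their fathers (r = 1/32).
r = 1/16 + 1/32 = 3/32 = 0.09375.

0.09375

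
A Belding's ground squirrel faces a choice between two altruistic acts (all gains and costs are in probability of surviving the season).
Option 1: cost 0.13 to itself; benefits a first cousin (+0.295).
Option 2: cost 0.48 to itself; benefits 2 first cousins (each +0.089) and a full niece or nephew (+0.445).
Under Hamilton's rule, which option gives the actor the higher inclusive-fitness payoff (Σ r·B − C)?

Option 1

Option 1: r to a first cousin = 0.125.
Option 1: Σ r·B − C = (1·0.125·0.295) − 0.13 = -0.093125.
Option 2: r to a first cousin = 0.125.
Option 2: r to a full niece or nephew = 0.25.
Option 2: Σ r·B − C = (2·0.125·0.089 + 1·0.25·0.445) − 0.48 = -0.3465.
Option 1 has the higher net inclusive-fitness payoff.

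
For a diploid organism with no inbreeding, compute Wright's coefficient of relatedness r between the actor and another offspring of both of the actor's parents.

0.5

Each parent–offspring link contributes a factor of 1/2, and independent paths through distinct common ancestors add.
Full sibs share both parents — two paths of length 2: r = 2·(1/2)^2 = 1/2.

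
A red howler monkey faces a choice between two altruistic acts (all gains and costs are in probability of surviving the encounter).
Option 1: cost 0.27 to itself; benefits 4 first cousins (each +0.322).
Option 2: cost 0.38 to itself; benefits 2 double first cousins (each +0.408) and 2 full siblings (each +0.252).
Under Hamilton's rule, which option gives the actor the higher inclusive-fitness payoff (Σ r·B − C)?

Option 2

Option 1: r to a first cousin = 0.125.
Option 1: Σ r·B − C = (4·0.125·0.322) − 0.27 = -0.109.
Option 2: r to a double first cousin = 0.25.
Option 2: r to a full sibling = 0.5.
Option 2: Σ r·B − C = (2·0.25·0.408 + 2·0.5·0.252) − 0.38 = 0.076.
Option 2 has the higher net inclusive-fitness payoff.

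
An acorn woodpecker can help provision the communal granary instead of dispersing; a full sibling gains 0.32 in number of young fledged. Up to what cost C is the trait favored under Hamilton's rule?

r to a full sibling = 0.5 (full sibs share both parents — two paths of length 2: r = 2·(1/2)^2 = 1/2).
Hamilton's rule: n·r·B > C, so the trait is favored while C < n·r·B = 1·0.5·0.32 = 0.16.

0.16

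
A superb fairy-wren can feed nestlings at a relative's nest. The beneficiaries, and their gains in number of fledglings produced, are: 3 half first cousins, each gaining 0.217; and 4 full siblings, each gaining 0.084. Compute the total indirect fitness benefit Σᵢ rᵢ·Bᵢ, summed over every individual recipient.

0.2086875

r to a half first cousin = 1/16 (half first cousins share one grandparent — one path of length 4: r = (1/2)^4 = 1/16).
r to a full sibling = 1/2 (full sibs share both parents — two paths of length 2: r = 2·(1/2)^2 = 1/2).
Summing one r·B term per recipient: 3·0.0625·0.217 + 4·0.5·0.084 = 0.2086875.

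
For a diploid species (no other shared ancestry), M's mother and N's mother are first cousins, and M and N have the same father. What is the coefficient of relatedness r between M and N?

0.28125

Independent pedigree routes through distinct common ancestors add.
M and N are related in two ways: second cousins through their mothers (r = 1/32) and half-sibs through their shared father (r = 1/4).
r = 1/32 + 1/4 = 9/32 = 0.28125.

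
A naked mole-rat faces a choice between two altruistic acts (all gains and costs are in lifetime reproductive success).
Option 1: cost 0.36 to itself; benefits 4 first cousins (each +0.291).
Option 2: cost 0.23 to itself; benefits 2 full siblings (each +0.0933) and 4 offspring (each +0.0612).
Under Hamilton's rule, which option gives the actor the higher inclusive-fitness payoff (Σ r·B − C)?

Option 2

Option 1: r to a first cousin = 0.125.
Option 1: Σ r·B − C = (4·0.125·0.291) − 0.36 = -0.2145.
Option 2: r to a full sibling = 0.5.
Option 2: r to an offspring = 0.5.
Option 2: Σ r·B − C = (2·0.5·0.0933 + 4·0.5·0.0612) − 0.23 = -0.0143.
Option 2 has the higher net inclusive-fitness payoff.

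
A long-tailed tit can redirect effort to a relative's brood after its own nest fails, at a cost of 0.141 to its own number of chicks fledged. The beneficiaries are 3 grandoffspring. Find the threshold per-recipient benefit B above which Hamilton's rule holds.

0.188

r to a grandoffspring = 0.25 (two parent–offspring links: r = (1/2)^2 = 1/4).
Hamilton's rule with n recipients of equal r: n·r·B > C, so B > C/(n·r) = 0.141/(3·0.25) = 0.188.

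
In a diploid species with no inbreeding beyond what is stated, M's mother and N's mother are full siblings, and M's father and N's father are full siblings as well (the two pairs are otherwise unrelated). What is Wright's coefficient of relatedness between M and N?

Wright's path rule: contributions from independent ancestry routes add.
M and N are related in two ways: first cousins through their mothers (r = 1/8) and first cousins through their fathers (r = 1/8) — i.e. double first cousins.
r = 1/8 + 1/8 = 0.25.

0.25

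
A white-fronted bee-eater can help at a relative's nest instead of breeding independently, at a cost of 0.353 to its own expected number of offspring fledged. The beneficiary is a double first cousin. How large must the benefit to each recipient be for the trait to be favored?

r to a double first cousin = 1/4 (double first cousins share both grandparent pairs — four paths of length 4: r = 4·(1/2)^4 = 1/4).
Hamilton's rule with n recipients of equal r: n·r·B > C, so B > C/(n·r) = 0.353/(1·0.25) = 1.412.

1.412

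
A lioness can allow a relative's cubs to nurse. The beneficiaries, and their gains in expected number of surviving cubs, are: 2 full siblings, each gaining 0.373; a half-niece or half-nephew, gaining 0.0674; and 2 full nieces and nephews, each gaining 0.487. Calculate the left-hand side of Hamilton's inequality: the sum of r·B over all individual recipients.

0.624925

r to a full sibling = 1/2 (full sibs share both parents — two paths of length 2: r = 2·(1/2)^2 = 1/2).
r to a half-niece or half-nephew = 0.125 (half-aunt/uncle↔niece/nephew: one path of length 3: r = (1/2)^3 = 1/8).
r to a full niece or nephew = 0.25 (full aunt/uncle↔niece/nephew: two paths of length 3 through the shared grandparent pair: r = 2·(1/2)^3 = 1/4).
Summing one r·B term per recipient: 2·0.5·0.373 + 1·0.125·0.0674 + 2·0.25·0.487 = 0.624925.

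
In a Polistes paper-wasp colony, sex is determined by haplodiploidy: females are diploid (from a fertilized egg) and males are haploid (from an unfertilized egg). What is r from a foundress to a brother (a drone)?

Her haploid brother carries none of their father's genes and a random half of their mother's genome; that half matches the maternal half of her own genome with probability 1/2: r = 1/2 · 1/2 = 1/4.

0.25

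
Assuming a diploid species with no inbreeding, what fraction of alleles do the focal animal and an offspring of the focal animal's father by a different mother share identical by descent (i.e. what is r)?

0.25

Each parent–offspring link contributes a factor of 1/2, and independent paths through distinct common ancestors add.
Half-sibs share one parent — one path of length 2: r = (1/2)^2 = 1/4.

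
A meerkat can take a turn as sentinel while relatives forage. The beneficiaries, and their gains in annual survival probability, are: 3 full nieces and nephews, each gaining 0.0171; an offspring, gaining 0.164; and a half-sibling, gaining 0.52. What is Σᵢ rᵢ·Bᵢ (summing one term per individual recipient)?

0.224825

r to a full niece or nephew = 1/4 (full aunt/uncle↔niece/nephew: two paths of length 3 through the shared grandparent pair: r = 2·(1/2)^3 = 1/4).
r to an offspring = 1/2 (one parent–offspring link: r = (1/2)^1 = 1/2).
r to a half-sibling = 1/4 (half-sibs share one parent — one path of length 2: r = (1/2)^2 = 1/4).
Summing one r·B term per recipient: 3·0.25·0.0171 + 1·0.5·0.164 + 1·0.25·0.52 = 0.224825.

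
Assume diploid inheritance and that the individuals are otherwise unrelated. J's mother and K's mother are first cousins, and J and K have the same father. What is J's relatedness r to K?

0.28125

Wright's path rule: contributions from independent ancestry routes add.
J and K are related in two ways: second cousins through their mothers (r = 1/32) and half-sibs through their shared father (r = 1/4).
r = 1/32 + 1/4 = 0.28125.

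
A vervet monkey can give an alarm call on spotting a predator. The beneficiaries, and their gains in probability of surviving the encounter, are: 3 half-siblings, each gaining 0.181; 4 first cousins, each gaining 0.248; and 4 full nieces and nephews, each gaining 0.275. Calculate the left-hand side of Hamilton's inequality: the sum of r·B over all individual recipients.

r to a half-sibling = 1/4 (half-sibs share one parent — one path of length 2: r = (1/2)^2 = 1/4).
r to a first cousin = 0.125 (first cousins share one grandparent pair — two paths of length 4: r = 2·(1/2)^4 = 1/8).
r to a full niece or nephew = 0.25 (full aunt/uncle↔niece/nephew: two paths of length 3 through the shared grandparent pair: r = 2·(1/2)^3 = 1/4).
Summing one r·B term per recipient: 3·0.25·0.181 + 4·0.125·0.248 + 4·0.25·0.275 = 0.53475.

0.53475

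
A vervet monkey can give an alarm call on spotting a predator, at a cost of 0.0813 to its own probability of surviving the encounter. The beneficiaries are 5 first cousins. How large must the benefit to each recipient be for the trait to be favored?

r to a first cousin = 0.125 (first cousins share one grandparent pair — two paths of length 4: r = 2·(1/2)^4 = 1/8).
Hamilton's rule with n recipients of equal r: n·r·B > C, so B > C/(n·r) = 0.0813/(5·0.125) = 0.1301.

0.1301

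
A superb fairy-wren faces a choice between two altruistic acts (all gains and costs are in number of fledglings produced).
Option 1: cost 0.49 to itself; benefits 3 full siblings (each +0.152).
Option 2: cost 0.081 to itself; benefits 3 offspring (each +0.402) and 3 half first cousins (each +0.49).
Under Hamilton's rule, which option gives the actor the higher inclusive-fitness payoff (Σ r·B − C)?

Option 1: r to a full sibling = 0.5.
Option 1: Σ r·B − C = (3·0.5·0.152) − 0.49 = -0.262.
Option 2: r to an offspring = 0.5.
Option 2: r to a half first cousin = 0.0625.
Option 2: Σ r·B − C = (3·0.5·0.402 + 3·0.0625·0.49) − 0.081 = 0.613875.
Option 2 has the higher net inclusive-fitness payoff.

Option 2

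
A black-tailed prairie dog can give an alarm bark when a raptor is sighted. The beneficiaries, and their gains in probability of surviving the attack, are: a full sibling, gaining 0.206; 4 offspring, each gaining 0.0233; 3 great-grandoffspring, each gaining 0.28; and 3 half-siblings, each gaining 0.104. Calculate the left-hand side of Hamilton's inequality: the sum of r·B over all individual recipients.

0.3326

r to a full sibling = 0.5 (full sibs share both parents — two paths of length 2: r = 2·(1/2)^2 = 1/2).
r to an offspring = 1/2 (one parent–offspring link: r = (1/2)^1 = 1/2).
r to a great-grandoffspring = 1/8 (three parent–offspring links: r = (1/2)^3 = 1/8).
r to a half-sibling = 0.25 (half-sibs share one parent — one path of length 2: r = (1/2)^2 = 1/4).
Summing one r·B term per recipient: 1·0.5·0.206 + 4·0.5·0.0233 + 3·0.125·0.28 + 3·0.25·0.104 = 0.3326.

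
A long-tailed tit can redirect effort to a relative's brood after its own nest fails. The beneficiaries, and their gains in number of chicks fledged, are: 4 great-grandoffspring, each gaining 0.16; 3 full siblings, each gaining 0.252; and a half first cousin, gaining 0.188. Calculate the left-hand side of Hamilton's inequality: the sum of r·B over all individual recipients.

r to a great-grandoffspring = 1/8 (three parent–offspring links: r = (1/2)^3 = 1/8).
r to a full sibling = 1/2 (full sibs share both parents — two paths of length 2: r = 2·(1/2)^2 = 1/2).
r to a half first cousin = 0.0625 (half first cousins share one grandparent — one path of length 4: r = (1/2)^4 = 1/16).
Summing one r·B term per recipient: 4·0.125·0.16 + 3·0.5·0.252 + 1·0.0625·0.188 = 0.46975.

0.46975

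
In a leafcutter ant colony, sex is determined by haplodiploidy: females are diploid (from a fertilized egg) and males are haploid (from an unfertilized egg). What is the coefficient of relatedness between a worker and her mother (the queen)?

One meiotic link between diploid queen and diploid daughter: r = 1/2.

0.5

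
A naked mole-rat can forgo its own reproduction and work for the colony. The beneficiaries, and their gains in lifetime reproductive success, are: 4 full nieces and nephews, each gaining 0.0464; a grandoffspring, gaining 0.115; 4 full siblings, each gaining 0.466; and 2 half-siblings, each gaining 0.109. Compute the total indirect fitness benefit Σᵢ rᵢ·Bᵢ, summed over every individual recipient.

r to a full niece or nephew = 1/4 (full aunt/uncle↔niece/nephew: two paths of length 3 through the shared grandparent pair: r = 2·(1/2)^3 = 1/4).
r to a grandoffspring = 0.25 (two parent–offspring links: r = (1/2)^2 = 1/4).
r to a full sibling = 0.5 (full sibs share both parents — two paths of length 2: r = 2·(1/2)^2 = 1/2).
r to a half-sibling = 1/4 (half-sibs share one parent — one path of length 2: r = (1/2)^2 = 1/4).
Summing one r·B term per recipient: 4·0.25·0.0464 + 1·0.25·0.115 + 4·0.5·0.466 + 2·0.25·0.109 = 1.06165.

1.06165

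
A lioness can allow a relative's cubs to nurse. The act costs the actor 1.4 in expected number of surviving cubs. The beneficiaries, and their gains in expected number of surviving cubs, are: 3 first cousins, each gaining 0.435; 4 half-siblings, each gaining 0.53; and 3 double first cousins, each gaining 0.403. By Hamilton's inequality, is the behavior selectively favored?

No

Hamilton's rule: the trait is favored when the sum of r·B over every recipient exceeds the actor's cost C.
r to a first cousin = 1/8 (first cousins share one grandparent pair — two paths of length 4: r = 2·(1/2)^4 = 1/8).
r to a half-sibling = 1/4 (half-sibs share one parent — one path of length 2: r = (1/2)^2 = 1/4).
r to a double first cousin = 0.25 (double first cousins share both grandparent pairs — four paths of length 4: r = 4·(1/2)^4 = 1/4).
Summing one r·B term per recipient: 3·0.125·0.435 + 4·0.25·0.53 + 3·0.25·0.403 = 0.995375.
0.995375 < 1.4: the indirect benefit is less than the cost.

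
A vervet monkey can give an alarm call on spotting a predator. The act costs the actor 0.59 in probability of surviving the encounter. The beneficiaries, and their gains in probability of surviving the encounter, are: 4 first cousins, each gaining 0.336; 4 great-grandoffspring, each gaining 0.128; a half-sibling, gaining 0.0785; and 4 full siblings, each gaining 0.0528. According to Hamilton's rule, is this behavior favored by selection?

Hamilton's rule: the trait is favored when the sum of r·B over every recipient exceeds the actor's cost C.
r to a first cousin = 1/8 (first cousins share one grandparent pair — two paths of length 4: r = 2·(1/2)^4 = 1/8).
r to a great-grandoffspring = 1/8 (three parent–offspring links: r = (1/2)^3 = 1/8).
r to a half-sibling = 0.25 (half-sibs share one parent — one path of length 2: r = (1/2)^2 = 1/4).
r to a full sibling = 0.5 (full sibs share both parents — two paths of length 2: r = 2·(1/2)^2 = 1/2).
Summing one r·B term per recipient: 4·0.125·0.336 + 4·0.125·0.128 + 1·0.25·0.0785 + 4·0.5·0.0528 = 0.357225.
0.357225 < 0.59: the indirect benefit is less than the cost.

No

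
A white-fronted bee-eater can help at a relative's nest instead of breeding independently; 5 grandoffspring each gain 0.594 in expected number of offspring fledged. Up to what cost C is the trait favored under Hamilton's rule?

r to a grandoffspring = 0.25 (two parent–offspring links: r = (1/2)^2 = 1/4).
Hamilton's rule: n·r·B > C, so the trait is favored while C < n·r·B = 5·0.25·0.594 = 0.7425.

0.7425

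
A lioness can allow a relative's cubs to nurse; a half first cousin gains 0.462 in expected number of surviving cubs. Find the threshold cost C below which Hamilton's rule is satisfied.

r to a half first cousin = 1/16 (half first cousins share one grandparent — one path of length 4: r = (1/2)^4 = 1/16).
Hamilton's rule: n·r·B > C, so the trait is favored while C < n·r·B = 1·0.0625·0.462 = 0.028875.

0.028875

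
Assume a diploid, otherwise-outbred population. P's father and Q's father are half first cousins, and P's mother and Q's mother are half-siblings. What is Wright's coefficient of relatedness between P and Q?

With two independent routes of shared ancestry, r is the sum of the two contributions.
P and Q are related in two ways: half second cousins through their fathers (r = 1/64) and half first cousins through their mothers (r = 1/16).
r = 1/64 + 1/16 = 5/64 = 0.078125.

0.078125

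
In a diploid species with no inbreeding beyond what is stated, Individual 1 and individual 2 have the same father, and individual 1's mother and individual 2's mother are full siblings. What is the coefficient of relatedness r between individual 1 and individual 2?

0.375

Relatedness sums over independent paths through distinct common ancestors.
Individual 1 and individual 2 are related in two ways: half-sibs through their shared father (r = 1/4) and first cousins through their mothers (r = 1/8).
r = 1/4 + 1/8 = 0.375.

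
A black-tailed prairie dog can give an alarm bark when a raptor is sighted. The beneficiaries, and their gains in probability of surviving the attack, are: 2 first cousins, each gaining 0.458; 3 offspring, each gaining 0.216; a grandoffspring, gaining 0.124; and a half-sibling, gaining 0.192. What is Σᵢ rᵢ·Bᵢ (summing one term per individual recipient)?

0.5175

r to a first cousin = 1/8 (first cousins share one grandparent pair — two paths of length 4: r = 2·(1/2)^4 = 1/8).
r to an offspring = 0.5 (one parent–offspring link: r = (1/2)^1 = 1/2).
r to a grandoffspring = 1/4 (two parent–offspring links: r = (1/2)^2 = 1/4).
r to a half-sibling = 0.25 (half-sibs share one parent — one path of length 2: r = (1/2)^2 = 1/4).
Summing one r·B term per recipient: 2·0.125·0.458 + 3·0.5·0.216 + 1·0.25·0.124 + 1·0.25·0.192 = 0.5175.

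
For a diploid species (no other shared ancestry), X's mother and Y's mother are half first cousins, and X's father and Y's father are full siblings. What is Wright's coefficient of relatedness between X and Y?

0.140625

Relatedness sums over independent paths through distinct common ancestors.
X and Y are related in two ways: half second cousins through their mothers (r = 1/64) and first cousins through their fathers (r = 1/8).
r = 1/64 + 1/8 = 9/64 = 0.140625.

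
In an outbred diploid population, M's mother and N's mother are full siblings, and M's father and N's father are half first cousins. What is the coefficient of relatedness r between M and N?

With two independent routes of shared ancestry, r is the sum of the two contributions.
M and N are related in two ways: first cousins through their mothers (r = 1/8) and half second cousins through their fathers (r = 1/64).
r = 1/8 + 1/64 = 0.140625.

0.140625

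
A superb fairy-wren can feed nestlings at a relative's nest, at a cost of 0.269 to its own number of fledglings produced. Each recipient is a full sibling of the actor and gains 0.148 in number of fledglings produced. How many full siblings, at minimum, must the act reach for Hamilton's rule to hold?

r to a full sibling = 0.5 (full sibs share both parents — two paths of length 2: r = 2·(1/2)^2 = 1/2).
Hamilton's rule: n·r·B > C  ⇒  n > C/(r·B) = 0.269/(0.5·0.148) = 3.635.
The smallest integer exceeding 3.635 is 4.

4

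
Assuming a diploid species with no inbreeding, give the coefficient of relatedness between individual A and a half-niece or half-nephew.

Each parent–offspring link contributes a factor of 1/2, and independent paths through distinct common ancestors add.
Half-aunt/uncle↔niece/nephew: one path of length 3: r = (1/2)^3 = 1/8.

0.125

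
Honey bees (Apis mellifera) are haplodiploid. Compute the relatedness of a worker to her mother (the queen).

0.5

One meiotic link between diploid queen and diploid daughter: r = 1/2.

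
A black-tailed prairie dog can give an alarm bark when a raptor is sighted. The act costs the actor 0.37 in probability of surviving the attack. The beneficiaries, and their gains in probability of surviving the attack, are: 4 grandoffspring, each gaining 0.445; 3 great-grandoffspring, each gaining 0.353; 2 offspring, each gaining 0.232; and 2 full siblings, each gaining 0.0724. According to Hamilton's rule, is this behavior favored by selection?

Hamilton's rule: the trait is favored when the sum of r·B over every recipient exceeds the actor's cost C.
r to a grandoffspring = 0.25 (two parent–offspring links: r = (1/2)^2 = 1/4).
r to a great-grandoffspring = 0.125 (three parent–offspring links: r = (1/2)^3 = 1/8).
r to an offspring = 0.5 (one parent–offspring link: r = (1/2)^1 = 1/2).
r to a full sibling = 1/2 (full sibs share both parents — two paths of length 2: r = 2·(1/2)^2 = 1/2).
Summing one r·B term per recipient: 4·0.25·0.445 + 3·0.125·0.353 + 2·0.5·0.232 + 2·0.5·0.0724 = 0.881775.
0.881775 > 0.37: the indirect benefit exceeds the cost.

Yes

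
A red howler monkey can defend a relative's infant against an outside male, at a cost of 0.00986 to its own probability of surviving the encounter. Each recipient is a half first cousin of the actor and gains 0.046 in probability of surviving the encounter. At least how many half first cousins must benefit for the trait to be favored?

r to a half first cousin = 1/16 (half first cousins share one grandparent — one path of length 4: r = (1/2)^4 = 1/16).
Hamilton's rule: n·r·B > C  ⇒  n > C/(r·B) = 0.00986/(0.0625·0.046) = 3.43.
The smallest integer exceeding 3.43 is 4.

4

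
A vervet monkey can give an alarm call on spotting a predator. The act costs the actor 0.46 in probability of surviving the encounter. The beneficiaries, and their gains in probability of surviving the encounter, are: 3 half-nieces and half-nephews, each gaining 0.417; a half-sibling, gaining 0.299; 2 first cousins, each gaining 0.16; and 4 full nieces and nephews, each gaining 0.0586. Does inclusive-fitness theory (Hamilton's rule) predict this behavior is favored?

Hamilton's rule: the trait is favored when the sum of r·B over every recipient exceeds the actor's cost C.
r to a half-niece or half-nephew = 0.125 (half-aunt/uncle↔niece/nephew: one path of length 3: r = (1/2)^3 = 1/8).
r to a half-sibling = 1/4 (half-sibs share one parent — one path of length 2: r = (1/2)^2 = 1/4).
r to a first cousin = 0.125 (first cousins share one grandparent pair — two paths of length 4: r = 2·(1/2)^4 = 1/8).
r to a full niece or nephew = 0.25 (full aunt/uncle↔niece/nephew: two paths of length 3 through the shared grandparent pair: r = 2·(1/2)^3 = 1/4).
Summing one r·B term per recipient: 3·0.125·0.417 + 1·0.25·0.299 + 2·0.125·0.16 + 4·0.25·0.0586 = 0.329725.
0.329725 < 0.46: the indirect benefit is less than the cost.

No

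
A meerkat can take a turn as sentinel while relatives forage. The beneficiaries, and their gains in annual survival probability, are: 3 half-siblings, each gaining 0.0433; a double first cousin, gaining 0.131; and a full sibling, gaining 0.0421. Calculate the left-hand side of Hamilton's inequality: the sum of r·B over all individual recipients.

0.086275

r to a half-sibling = 1/4 (half-sibs share one parent — one path of length 2: r = (1/2)^2 = 1/4).
r to a double first cousin = 1/4 (double first cousins share both grandparent pairs — four paths of length 4: r = 4·(1/2)^4 = 1/4).
r to a full sibling = 1/2 (full sibs share both parents — two paths of length 2: r = 2·(1/2)^2 = 1/2).
Summing one r·B term per recipient: 3·0.25·0.0433 + 1·0.25·0.131 + 1·0.5·0.0421 = 0.086275.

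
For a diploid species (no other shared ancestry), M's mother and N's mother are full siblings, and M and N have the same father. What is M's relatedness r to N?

0.375

With two independent routes of shared ancestry, r is the sum of the two contributions.
M and N are related in two ways: first cousins through their mothers (r = 1/8) and half-sibs through their shared father (r = 1/4).
r = 1/8 + 1/4 = 0.375.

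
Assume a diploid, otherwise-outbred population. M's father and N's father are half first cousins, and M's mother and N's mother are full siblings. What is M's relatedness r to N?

0.140625

With two independent routes of shared ancestry, r is the sum of the two contributions.
M and N are related in two ways: half second cousins through their fathers (r = 1/64) and first cousins through their mothers (r = 1/8).
r = 1/64 + 1/8 = 9/64 = 0.140625.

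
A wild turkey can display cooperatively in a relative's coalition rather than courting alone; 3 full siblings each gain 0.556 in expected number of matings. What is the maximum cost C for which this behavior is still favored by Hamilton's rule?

r to a full sibling = 0.5 (full sibs share both parents — two paths of length 2: r = 2·(1/2)^2 = 1/2).
Hamilton's rule: n·r·B > C, so the trait is favored while C < n·r·B = 3·0.5·0.556 = 0.834.

0.834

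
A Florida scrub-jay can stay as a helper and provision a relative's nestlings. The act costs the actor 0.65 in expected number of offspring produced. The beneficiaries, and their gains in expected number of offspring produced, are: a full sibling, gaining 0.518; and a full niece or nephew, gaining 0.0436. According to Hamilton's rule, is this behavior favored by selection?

No

Hamilton's rule: the trait is favored when the sum of r·B over every recipient exceeds the actor's cost C.
r to a full sibling = 0.5 (full sibs share both parents — two paths of length 2: r = 2·(1/2)^2 = 1/2).
r to a full niece or nephew = 0.25 (full aunt/uncle↔niece/nephew: two paths of length 3 through the shared grandparent pair: r = 2·(1/2)^3 = 1/4).
Summing one r·B term per recipient: 1·0.5·0.518 + 1·0.25·0.0436 = 0.2699.
0.2699 < 0.65: the indirect benefit is less than the cost.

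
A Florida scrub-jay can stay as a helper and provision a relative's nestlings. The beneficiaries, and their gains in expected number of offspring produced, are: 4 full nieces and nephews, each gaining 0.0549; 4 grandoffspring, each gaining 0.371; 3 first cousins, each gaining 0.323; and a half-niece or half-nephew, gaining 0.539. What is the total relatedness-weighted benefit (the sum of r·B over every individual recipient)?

r to a full niece or nephew = 1/4 (full aunt/uncle↔niece/nephew: two paths of length 3 through the shared grandparent pair: r = 2·(1/2)^3 = 1/4).
r to a grandoffspring = 0.25 (two parent–offspring links: r = (1/2)^2 = 1/4).
r to a first cousin = 0.125 (first cousins share one grandparent pair — two paths of length 4: r = 2·(1/2)^4 = 1/8).
r to a half-niece or half-nephew = 0.125 (half-aunt/uncle↔niece/nephew: one path of length 3: r = (1/2)^3 = 1/8).
Summing one r·B term per recipient: 4·0.25·0.0549 + 4·0.25·0.371 + 3·0.125·0.323 + 1·0.125·0.539 = 0.6144.

0.6144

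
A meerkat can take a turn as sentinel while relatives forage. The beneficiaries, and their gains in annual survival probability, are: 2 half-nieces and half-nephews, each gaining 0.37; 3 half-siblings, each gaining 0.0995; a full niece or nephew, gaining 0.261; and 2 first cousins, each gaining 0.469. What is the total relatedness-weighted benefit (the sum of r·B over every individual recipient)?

r to a half-niece or half-nephew = 1/8 (half-aunt/uncle↔niece/nephew: one path of length 3: r = (1/2)^3 = 1/8).
r to a half-sibling = 1/4 (half-sibs share one parent — one path of length 2: r = (1/2)^2 = 1/4).
r to a full niece or nephew = 0.25 (full aunt/uncle↔niece/nephew: two paths of length 3 through the shared grandparent pair: r = 2·(1/2)^3 = 1/4).
r to a first cousin = 0.125 (first cousins share one grandparent pair — two paths of length 4: r = 2·(1/2)^4 = 1/8).
Summing one r·B term per recipient: 2·0.125·0.37 + 3·0.25·0.0995 + 1·0.25·0.261 + 2·0.125·0.469 = 0.349625.

0.349625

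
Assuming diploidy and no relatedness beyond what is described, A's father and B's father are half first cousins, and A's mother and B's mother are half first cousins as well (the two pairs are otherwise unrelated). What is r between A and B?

0.03125

Wright's path rule: contributions from independent ancestry routes add.
A and B are related in two ways: half second cousins through their fathers (r = 1/64) and half second cousins through their mothers (r = 1/64).
r = 1/64 + 1/64 = 0.03125.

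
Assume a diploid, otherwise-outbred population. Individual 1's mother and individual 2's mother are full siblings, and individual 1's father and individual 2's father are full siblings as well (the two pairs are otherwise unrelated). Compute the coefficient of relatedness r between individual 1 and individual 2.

0.25

With two independent routes of shared ancestry, r is the sum of the two contributions.
Individual 1 and individual 2 are related in two ways: first cousins through their mothers (r = 1/8) and first cousins through their fathers (r = 1/8) — i.e. double first cousins.
r = 1/8 + 1/8 = 1/4 = 0.25.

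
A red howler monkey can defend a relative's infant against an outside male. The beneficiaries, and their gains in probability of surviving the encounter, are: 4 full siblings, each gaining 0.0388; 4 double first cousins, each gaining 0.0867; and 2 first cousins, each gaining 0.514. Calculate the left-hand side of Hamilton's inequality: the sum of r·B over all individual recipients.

r to a full sibling = 1/2 (full sibs share both parents — two paths of length 2: r = 2·(1/2)^2 = 1/2).
r to a double first cousin = 0.25 (double first cousins share both grandparent pairs — four paths of length 4: r = 4·(1/2)^4 = 1/4).
r to a first cousin = 1/8 (first cousins share one grandparent pair — two paths of length 4: r = 2·(1/2)^4 = 1/8).
Summing one r·B term per recipient: 4·0.5·0.0388 + 4·0.25·0.0867 + 2·0.125·0.514 = 0.2928.

0.2928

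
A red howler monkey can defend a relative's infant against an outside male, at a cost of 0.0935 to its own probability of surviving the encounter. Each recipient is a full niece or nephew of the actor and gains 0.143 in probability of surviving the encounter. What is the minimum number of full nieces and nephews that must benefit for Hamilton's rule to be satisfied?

r to a full niece or nephew = 0.25 (full aunt/uncle↔niece/nephew: two paths of length 3 through the shared grandparent pair: r = 2·(1/2)^3 = 1/4).
Hamilton's rule: n·r·B > C  ⇒  n > C/(r·B) = 0.0935/(0.25·0.143) = 2.615.
The smallest integer exceeding 2.615 is 3.

3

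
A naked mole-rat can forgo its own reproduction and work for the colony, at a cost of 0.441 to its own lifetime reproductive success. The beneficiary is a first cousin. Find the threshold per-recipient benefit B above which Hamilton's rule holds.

r to a first cousin = 0.125 (first cousins share one grandparent pair — two paths of length 4: r = 2·(1/2)^4 = 1/8).
Hamilton's rule with n recipients of equal r: n·r·B > C, so B > C/(n·r) = 0.441/(1·0.125) = 3.528.

3.528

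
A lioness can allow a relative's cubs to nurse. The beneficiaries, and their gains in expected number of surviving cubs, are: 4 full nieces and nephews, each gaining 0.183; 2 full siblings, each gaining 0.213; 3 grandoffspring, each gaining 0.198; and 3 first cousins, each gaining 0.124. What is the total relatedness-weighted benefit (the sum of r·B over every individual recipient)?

0.591

r to a full niece or nephew = 0.25 (full aunt/uncle↔niece/nephew: two paths of length 3 through the shared grandparent pair: r = 2·(1/2)^3 = 1/4).
r to a full sibling = 1/2 (full sibs share both parents — two paths of length 2: r = 2·(1/2)^2 = 1/2).
r to a grandoffspring = 1/4 (two parent–offspring links: r = (1/2)^2 = 1/4).
r to a first cousin = 0.125 (first cousins share one grandparent pair — two paths of length 4: r = 2·(1/2)^4 = 1/8).
Summing one r·B term per recipient: 4·0.25·0.183 + 2·0.5·0.213 + 3·0.25·0.198 + 3·0.125·0.124 = 0.591.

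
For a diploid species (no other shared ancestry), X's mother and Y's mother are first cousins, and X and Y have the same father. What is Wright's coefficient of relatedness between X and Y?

0.28125

Independent pedigree routes through distinct common ancestors add.
X and Y are related in two ways: second cousins through their mothers (r = 1/32) and half-sibs through their shared father (r = 1/4).
r = 1/32 + 1/4 = 0.28125.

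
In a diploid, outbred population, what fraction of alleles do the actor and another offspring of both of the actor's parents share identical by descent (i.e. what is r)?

Each parent–offspring link contributes a factor of 1/2, and independent paths through distinct common ancestors add.
Full sibs share both parents — two paths of length 2: r = 2·(1/2)^2 = 1/2.

0.5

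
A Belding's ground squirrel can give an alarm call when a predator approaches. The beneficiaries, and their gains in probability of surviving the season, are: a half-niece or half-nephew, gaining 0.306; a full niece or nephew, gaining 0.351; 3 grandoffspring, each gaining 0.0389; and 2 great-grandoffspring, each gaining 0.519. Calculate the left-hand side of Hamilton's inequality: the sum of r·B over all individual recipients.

0.284925

r to a half-niece or half-nephew = 1/8 (half-aunt/uncle↔niece/nephew: one path of length 3: r = (1/2)^3 = 1/8).
r to a full niece or nephew = 1/4 (full aunt/uncle↔niece/nephew: two paths of length 3 through the shared grandparent pair: r = 2·(1/2)^3 = 1/4).
r to a grandoffspring = 0.25 (two parent–offspring links: r = (1/2)^2 = 1/4).
r to a great-grandoffspring = 1/8 (three parent–offspring links: r = (1/2)^3 = 1/8).
Summing one r·B term per recipient: 1·0.125·0.306 + 1·0.25·0.351 + 3·0.25·0.0389 + 2·0.125·0.519 = 0.284925.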